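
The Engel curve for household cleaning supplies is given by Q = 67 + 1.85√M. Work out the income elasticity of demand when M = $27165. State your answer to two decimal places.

0.41

At M = 27165: Q = 371.913.
dQ/dM = 1.85/(2√M) = 0.00561225 at this income.
η = (dQ/dM)·(M/Q) = 0.00561225 × (27165/371.913) = 0.41.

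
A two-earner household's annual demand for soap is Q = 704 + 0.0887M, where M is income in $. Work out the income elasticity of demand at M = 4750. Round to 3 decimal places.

0.374

At M = 4750: Q = 1125.325.
dQ/dM = 0.0887.
η = (dQ/dM)·(M/Q) = 0.0887 × (4750/1125.325) = 0.374.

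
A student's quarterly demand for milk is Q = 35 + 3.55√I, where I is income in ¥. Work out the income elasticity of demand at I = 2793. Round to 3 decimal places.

At I = 2793: Q = 222.613.
dQ/dI = 3.55/(2√I) = 0.0335864 at this income.
η = (dQ/dI)·(I/Q) = 0.0335864 × (2793/222.613) = 0.421.

0.421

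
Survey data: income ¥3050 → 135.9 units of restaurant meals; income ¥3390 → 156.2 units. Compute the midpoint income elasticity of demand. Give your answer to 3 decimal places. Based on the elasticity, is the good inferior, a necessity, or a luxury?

1.316 (luxury)

ΔQ = 156.2 − 135.9 = 20.3; midpoint Q̄ = (135.9 + 156.2)/2 = 146.05.
ΔI = 3390 − 3050 = 340; midpoint Ī = (3050 + 3390)/2 = 3220.
η = (ΔQ/Q̄) ÷ (ΔI/Ī) = (20.3/146.05) ÷ (340/3220) = 1.316.
η > 1 ⇒ luxury.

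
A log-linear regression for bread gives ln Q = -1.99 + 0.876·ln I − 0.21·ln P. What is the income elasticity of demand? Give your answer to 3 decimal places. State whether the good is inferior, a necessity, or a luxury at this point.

In a log-linear demand, the coefficient on ln I is the income elasticity.
So η = 0.876.
0 < η < 1 ⇒ necessity.

0.876 (necessity)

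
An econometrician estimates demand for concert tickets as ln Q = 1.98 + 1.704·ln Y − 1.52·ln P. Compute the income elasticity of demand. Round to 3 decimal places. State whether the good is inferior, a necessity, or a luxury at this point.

In a log-linear demand, the coefficient on ln Y is the income elasticity.
So η = 1.704.
η > 1 ⇒ luxury.

1.704 (luxury)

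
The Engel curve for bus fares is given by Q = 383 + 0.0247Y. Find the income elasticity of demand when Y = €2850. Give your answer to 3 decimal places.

0.155

At Y = 2850: Q = 453.395.
dQ/dY = 0.0247.
η = (dQ/dY)·(Y/Q) = 0.0247 × (2850/453.395) = 0.155.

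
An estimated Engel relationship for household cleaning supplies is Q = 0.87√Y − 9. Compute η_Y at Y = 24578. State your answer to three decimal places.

0.535

At Y = 24578: Q = 127.393.
dQ/dY = 0.87/(2√Y) = 0.0027747 at this income.
η = (dQ/dY)·(Y/Q) = 0.0027747 × (24578/127.393) = 0.535.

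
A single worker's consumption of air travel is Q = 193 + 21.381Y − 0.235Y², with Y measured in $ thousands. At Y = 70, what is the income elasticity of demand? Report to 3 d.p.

-1.498

At Y = 70: Q = 538.1700.
dQ/dY = 21.381 − 0.47Y = -11.51900.
η = (dQ/dY)·(Y/Q) = -11.51900 × (70/538.1700) = -1.498.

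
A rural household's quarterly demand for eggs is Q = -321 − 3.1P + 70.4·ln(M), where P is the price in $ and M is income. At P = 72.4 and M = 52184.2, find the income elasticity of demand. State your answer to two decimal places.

0.32

At P = 72.4, M = 52184.2: Q = 219.282.
Holding P constant, ∂Q/∂M = 70.4/M = 0.00134907.
η_M = (∂Q/∂M)·(M/Q) = 0.00134907 × (52184.2/219.282) = 0.32.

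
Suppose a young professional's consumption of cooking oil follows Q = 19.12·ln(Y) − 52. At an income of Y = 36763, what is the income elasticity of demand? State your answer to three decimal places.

At Y = 36763: Q = 148.994.
dQ/dY = 19.12/Y = 0.000520088 at this income.
η = (dQ/dY)·(Y/Q) = 0.000520088 × (36763/148.994) = 0.128.

0.128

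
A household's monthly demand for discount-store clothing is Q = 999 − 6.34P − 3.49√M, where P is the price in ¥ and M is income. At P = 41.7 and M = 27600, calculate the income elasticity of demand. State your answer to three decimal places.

At P = 41.7, M = 27600: Q = 154.820.
Holding P constant, ∂Q/∂M = -3.49/(2√M) = -0.0105037.
η_M = (∂Q/∂M)·(M/Q) = -0.0105037 × (27600/154.820) = -1.873.

-1.873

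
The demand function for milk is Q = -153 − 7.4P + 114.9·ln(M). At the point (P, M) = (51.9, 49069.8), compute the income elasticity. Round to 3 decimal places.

At P = 51.9, M = 49069.8: Q = 703.975.
Holding P constant, ∂Q/∂M = 114.9/M = 0.00234156.
η_M = (∂Q/∂M)·(M/Q) = 0.00234156 × (49069.8/703.975) = 0.163.

0.163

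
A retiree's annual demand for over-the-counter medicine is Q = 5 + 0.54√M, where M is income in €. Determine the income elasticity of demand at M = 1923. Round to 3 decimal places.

At M = 1923: Q = 28.680.
dQ/dM = 0.54/(2√M) = 0.00615707 at this income.
η = (dQ/dM)·(M/Q) = 0.00615707 × (1923/28.680) = 0.413.

0.413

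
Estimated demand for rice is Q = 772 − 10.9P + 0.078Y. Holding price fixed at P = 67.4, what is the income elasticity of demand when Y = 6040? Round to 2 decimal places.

0.93

At P = 67.4, Y = 6040: Q = 508.460.
Holding P constant, ∂Q/∂Y = 0.078.
η_Y = (∂Q/∂Y)·(Y/Q) = 0.078 × (6040/508.460) = 0.93.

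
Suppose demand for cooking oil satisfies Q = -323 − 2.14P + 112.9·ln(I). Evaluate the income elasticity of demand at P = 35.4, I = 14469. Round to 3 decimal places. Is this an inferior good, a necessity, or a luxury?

At P = 35.4, I = 14469: Q = 682.799.
Holding P constant, ∂Q/∂I = 112.9/I = 0.00780289.
η_I = (∂Q/∂I)·(I/Q) = 0.00780289 × (14469/682.799) = 0.165.
Since 0 < η < 1, this is a necessity.

0.165 (necessity)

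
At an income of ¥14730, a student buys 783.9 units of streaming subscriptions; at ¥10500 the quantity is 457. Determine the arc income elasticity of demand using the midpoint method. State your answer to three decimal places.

1.571

ΔQ = 457 − 783.9 = -326.9; midpoint Q̄ = (783.9 + 457)/2 = 620.45.
ΔI = 10500 − 14730 = -4230; midpoint Ī = (14730 + 10500)/2 = 12615.
η = (ΔQ/Q̄) ÷ (ΔI/Ī) = (-326.9/620.45) ÷ (-4230/12615) = 1.571.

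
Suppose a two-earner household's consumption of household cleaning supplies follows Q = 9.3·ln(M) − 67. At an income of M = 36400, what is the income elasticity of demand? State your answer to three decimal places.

At M = 36400: Q = 30.672.
dQ/dM = 9.3/M = 0.000255495 at this income.
η = (dQ/dM)·(M/Q) = 0.000255495 × (36400/30.672) = 0.303.

0.303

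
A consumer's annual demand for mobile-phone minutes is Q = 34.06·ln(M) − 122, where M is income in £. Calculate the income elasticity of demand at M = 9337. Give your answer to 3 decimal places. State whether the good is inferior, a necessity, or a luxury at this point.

0.180 (necessity)

At M = 9337: Q = 189.368.
dQ/dM = 34.06/M = 0.00364785 at this income.
η = (dQ/dM)·(M/Q) = 0.00364785 × (9337/189.368) = 0.180.
Since 0 < η < 1, the good is a necessity.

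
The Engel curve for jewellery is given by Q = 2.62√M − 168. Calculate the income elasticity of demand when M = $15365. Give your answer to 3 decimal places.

At M = 15365: Q = 156.764.
dQ/dM = 2.62/(2√M) = 0.0105683 at this income.
η = (dQ/dM)·(M/Q) = 0.0105683 × (15365/156.764) = 1.036.

1.036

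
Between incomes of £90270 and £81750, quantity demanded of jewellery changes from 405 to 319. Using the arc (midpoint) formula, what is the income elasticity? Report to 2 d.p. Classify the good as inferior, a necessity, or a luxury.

ΔQ = 319 − 405 = -86; midpoint Q̄ = (405 + 319)/2 = 362.
ΔI = 81750 − 90270 = -8520; midpoint Ī = (90270 + 81750)/2 = 86010.
η = (ΔQ/Q̄) ÷ (ΔI/Ī) = (-86/362) ÷ (-8520/86010) = 2.40.
η > 1 ⇒ luxury.

2.40 (luxury)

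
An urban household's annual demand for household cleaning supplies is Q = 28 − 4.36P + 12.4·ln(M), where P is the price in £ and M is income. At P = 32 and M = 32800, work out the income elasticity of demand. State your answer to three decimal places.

0.712

At P = 32, M = 32800: Q = 17.417.
Holding P constant, ∂Q/∂M = 12.4/M = 0.000378049.
η_M = (∂Q/∂M)·(M/Q) = 0.000378049 × (32800/17.417) = 0.712.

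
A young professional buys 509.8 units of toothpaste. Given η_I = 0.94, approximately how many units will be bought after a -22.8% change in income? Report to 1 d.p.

400.5

%ΔQ ≈ η × %ΔI = 0.94 × (-22.8%) = -21.432%.
New Q ≈ 509.8 × (1 − 0.21432) = 400.5.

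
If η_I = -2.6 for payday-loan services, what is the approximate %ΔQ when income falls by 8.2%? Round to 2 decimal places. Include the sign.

%ΔQ ≈ η × %ΔI = -2.6 × (-8.2%) = 21.32%.

21.32%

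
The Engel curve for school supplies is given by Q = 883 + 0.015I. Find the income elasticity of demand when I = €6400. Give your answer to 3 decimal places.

0.098

At I = 6400: Q = 979.000.
dQ/dI = 0.015.
η = (dQ/dI)·(I/Q) = 0.015 × (6400/979.000) = 0.098.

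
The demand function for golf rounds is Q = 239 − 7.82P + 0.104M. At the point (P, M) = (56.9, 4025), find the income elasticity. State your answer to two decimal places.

1.97

At P = 56.9, M = 4025: Q = 212.642.
Holding P constant, ∂Q/∂M = 0.104.
η_M = (∂Q/∂M)·(M/Q) = 0.104 × (4025/212.642) = 1.97.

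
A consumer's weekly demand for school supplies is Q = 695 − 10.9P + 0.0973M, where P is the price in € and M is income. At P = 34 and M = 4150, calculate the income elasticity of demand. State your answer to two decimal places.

At P = 34, M = 4150: Q = 728.195.
Holding P constant, ∂Q/∂M = 0.0973.
η_M = (∂Q/∂M)·(M/Q) = 0.0973 × (4150/728.195) = 0.55.

0.55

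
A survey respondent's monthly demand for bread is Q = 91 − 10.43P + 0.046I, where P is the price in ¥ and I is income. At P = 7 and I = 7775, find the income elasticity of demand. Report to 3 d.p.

At P = 7, I = 7775: Q = 375.640.
Holding P constant, ∂Q/∂I = 0.046.
η_I = (∂Q/∂I)·(I/Q) = 0.046 × (7775/375.640) = 0.952.

0.952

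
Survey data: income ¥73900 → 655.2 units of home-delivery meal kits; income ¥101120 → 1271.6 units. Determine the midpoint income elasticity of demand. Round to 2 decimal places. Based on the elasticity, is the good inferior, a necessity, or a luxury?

2.06 (luxury)

ΔQ = 1271.6 − 655.2 = 616.4; midpoint Q̄ = (655.2 + 1271.6)/2 = 963.4.
ΔI = 101120 − 73900 = 27220; midpoint Ī = (73900 + 101120)/2 = 87510.
η = (ΔQ/Q̄) ÷ (ΔI/Ī) = (616.4/963.4) ÷ (27220/87510) = 2.06.
η > 1 ⇒ luxury.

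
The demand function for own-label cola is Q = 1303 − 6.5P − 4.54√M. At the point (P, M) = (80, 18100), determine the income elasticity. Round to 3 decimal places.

-1.773

At P = 80, M = 18100: Q = 172.205.
Holding P constant, ∂Q/∂M = -4.54/(2√M) = -0.0168728.
η_M = (∂Q/∂M)·(M/Q) = -0.0168728 × (18100/172.205) = -1.773.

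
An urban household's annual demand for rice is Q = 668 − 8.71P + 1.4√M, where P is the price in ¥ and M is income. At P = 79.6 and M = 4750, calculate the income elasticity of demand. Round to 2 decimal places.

At P = 79.6, M = 4750: Q = 71.172.
Holding P constant, ∂Q/∂M = 1.4/(2√M) = 0.0101567.
η_M = (∂Q/∂M)·(M/Q) = 0.0101567 × (4750/71.172) = 0.68.

0.68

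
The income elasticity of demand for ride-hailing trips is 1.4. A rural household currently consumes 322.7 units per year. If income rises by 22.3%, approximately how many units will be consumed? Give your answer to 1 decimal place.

423.4

%ΔQ ≈ η × %ΔI = 1.4 × 22.3% = 31.22%.
New Q ≈ 322.7 × (1 + 0.3122) = 423.4.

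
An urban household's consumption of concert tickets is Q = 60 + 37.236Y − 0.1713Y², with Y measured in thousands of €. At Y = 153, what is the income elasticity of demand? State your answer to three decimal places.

At Y = 153: Q = 1747.1463.
dQ/dY = 37.236 − 0.3426Y = -15.18180.
η = (dQ/dY)·(Y/Q) = -15.18180 × (153/1747.1463) = -1.329.

-1.329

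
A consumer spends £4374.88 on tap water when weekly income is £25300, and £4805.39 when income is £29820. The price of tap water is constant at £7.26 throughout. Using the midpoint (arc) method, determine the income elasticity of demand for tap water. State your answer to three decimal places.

With a constant price, Q₁ = 4374.88/7.26 = 602.601 and Q₂ = 4805.39/7.26 = 661.899 (equivalently, work directly with expenditure since P cancels).
Midpoint %ΔQ = (4805.39 − 4374.88)/4590.14 = 0.09379; midpoint %ΔI = (29820 − 25300)/27560 = 0.16401.
η = 0.09379 / 0.16401 = 0.572.

0.572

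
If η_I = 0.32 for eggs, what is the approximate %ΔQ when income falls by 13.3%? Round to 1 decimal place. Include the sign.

-4.3%

%ΔQ ≈ η × %ΔI = 0.32 × (-13.3%) = -4.3%.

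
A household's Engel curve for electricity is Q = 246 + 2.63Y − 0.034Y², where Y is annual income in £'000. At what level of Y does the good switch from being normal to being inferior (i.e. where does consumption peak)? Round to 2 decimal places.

dQ/dY = 2.63 − 0.068Y.
The good is inferior where dQ/dY < 0. Setting dQ/dY = 0 gives Y = 2.63 / 0.068 = 38.68.

38.68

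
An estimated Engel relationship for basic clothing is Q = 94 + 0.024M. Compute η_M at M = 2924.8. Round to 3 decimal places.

0.428

At M = 2924.8: Q = 164.195.
dQ/dM = 0.024.
η = (dQ/dM)·(M/Q) = 0.024 × (2924.8/164.195) = 0.428.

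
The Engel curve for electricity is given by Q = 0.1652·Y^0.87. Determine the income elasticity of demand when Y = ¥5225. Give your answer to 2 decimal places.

0.87

For Q = A·Y^β the income elasticity is constant and equal to β.
Here β = 0.87, so η = 0.87.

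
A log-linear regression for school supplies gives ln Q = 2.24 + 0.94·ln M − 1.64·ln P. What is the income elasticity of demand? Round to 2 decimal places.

In a log-linear demand, the coefficient on ln M is the income elasticity.
So η = 0.94.

0.94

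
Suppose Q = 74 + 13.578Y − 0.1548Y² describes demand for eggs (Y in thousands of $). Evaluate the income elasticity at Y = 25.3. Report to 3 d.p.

At Y = 25.3: Q = 318.4375.
dQ/dY = 13.578 − 0.3096Y = 5.74512.
η = (dQ/dY)·(Y/Q) = 5.74512 × (25.3/318.4375) = 0.456.

0.456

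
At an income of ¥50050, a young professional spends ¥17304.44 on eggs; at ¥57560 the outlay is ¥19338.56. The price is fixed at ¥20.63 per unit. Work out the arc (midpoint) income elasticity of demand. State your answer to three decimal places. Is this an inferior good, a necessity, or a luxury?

0.795 (necessity)

With a constant price, Q₁ = 17304.44/20.63 = 838.800 and Q₂ = 19338.56/20.63 = 937.400 (equivalently, work directly with expenditure since P cancels).
Midpoint %ΔQ = (19338.56 − 17304.44)/18321.50 = 0.11102; midpoint %ΔI = (57560 − 50050)/53805 = 0.13958.
η = 0.11102 / 0.13958 = 0.795.
0 < η < 1 ⇒ necessity.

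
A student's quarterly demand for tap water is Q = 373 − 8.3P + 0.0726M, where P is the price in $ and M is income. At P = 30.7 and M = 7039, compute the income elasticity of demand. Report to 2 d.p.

0.81

At P = 30.7, M = 7039: Q = 629.221.
Holding P constant, ∂Q/∂M = 0.0726.
η_M = (∂Q/∂M)·(M/Q) = 0.0726 × (7039/629.221) = 0.81.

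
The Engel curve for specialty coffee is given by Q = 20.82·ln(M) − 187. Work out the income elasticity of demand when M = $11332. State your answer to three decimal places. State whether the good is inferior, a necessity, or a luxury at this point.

2.828 (luxury)

At M = 11332: Q = 7.363.
dQ/dM = 20.82/M = 0.00183727 at this income.
η = (dQ/dM)·(M/Q) = 0.00183727 × (11332/7.363) = 2.828.
Since η > 1, the good is a luxury.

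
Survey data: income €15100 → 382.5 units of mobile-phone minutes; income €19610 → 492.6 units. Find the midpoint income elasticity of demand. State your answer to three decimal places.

ΔQ = 492.6 − 382.5 = 110.1; midpoint Q̄ = (382.5 + 492.6)/2 = 437.55.
ΔI = 19610 − 15100 = 4510; midpoint Ī = (15100 + 19610)/2 = 17355.
η = (ΔQ/Q̄) ÷ (ΔI/Ī) = (110.1/437.55) ÷ (4510/17355) = 0.968.

0.968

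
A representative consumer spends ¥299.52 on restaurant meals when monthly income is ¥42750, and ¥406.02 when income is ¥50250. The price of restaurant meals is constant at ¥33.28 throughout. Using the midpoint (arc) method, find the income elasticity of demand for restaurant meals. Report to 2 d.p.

With a constant price, Q₁ = 299.52/33.28 = 9.000 and Q₂ = 406.02/33.28 = 12.200 (equivalently, work directly with expenditure since P cancels).
Midpoint %ΔQ = (406.02 − 299.52)/352.77 = 0.30190; midpoint %ΔI = (50250 − 42750)/46500 = 0.16129.
η = 0.30190 / 0.16129 = 1.87.

1.87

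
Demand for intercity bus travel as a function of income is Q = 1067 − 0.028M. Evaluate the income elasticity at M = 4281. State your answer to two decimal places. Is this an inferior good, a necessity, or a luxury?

At M = 4281: Q = 947.132.
dQ/dM = −0.028.
η = (dQ/dM)·(M/Q) = -0.028 × (4281/947.132) = -0.13.
Since η < 0, the good is an inferior good.

-0.13 (inferior good)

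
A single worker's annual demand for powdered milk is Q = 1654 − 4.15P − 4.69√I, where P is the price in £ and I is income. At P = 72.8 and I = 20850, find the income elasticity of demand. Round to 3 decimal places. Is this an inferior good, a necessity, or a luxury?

-0.502 (inferior good)

At P = 72.8, I = 20850: Q = 674.666.
Holding P constant, ∂Q/∂I = -4.69/(2√I) = -0.0162401.
η_I = (∂Q/∂I)·(I/Q) = -0.0162401 × (20850/674.666) = -0.502.
Since η < 0, this is an inferior good.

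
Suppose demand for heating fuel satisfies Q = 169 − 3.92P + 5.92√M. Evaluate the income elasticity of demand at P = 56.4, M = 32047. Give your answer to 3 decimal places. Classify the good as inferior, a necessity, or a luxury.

0.526 (necessity)

At P = 56.4, M = 32047: Q = 1007.691.
Holding P constant, ∂Q/∂M = 5.92/(2√M) = 0.0165348.
η_M = (∂Q/∂M)·(M/Q) = 0.0165348 × (32047/1007.691) = 0.526.
Since 0 < η < 1, this is a necessity.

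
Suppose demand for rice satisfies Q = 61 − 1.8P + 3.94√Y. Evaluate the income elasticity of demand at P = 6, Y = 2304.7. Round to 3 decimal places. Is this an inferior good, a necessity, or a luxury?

At P = 6, Y = 2304.7: Q = 239.349.
Holding P constant, ∂Q/∂Y = 3.94/(2√Y) = 0.0410354.
η_Y = (∂Q/∂Y)·(Y/Q) = 0.0410354 × (2304.7/239.349) = 0.395.
Since 0 < η < 1, this is a necessity.

0.395 (necessity)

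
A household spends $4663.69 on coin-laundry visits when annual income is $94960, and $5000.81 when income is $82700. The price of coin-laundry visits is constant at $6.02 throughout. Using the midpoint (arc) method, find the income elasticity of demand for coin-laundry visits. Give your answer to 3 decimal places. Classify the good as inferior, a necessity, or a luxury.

-0.505 (inferior good)

With a constant price, Q₁ = 4663.69/6.02 = 774.699 and Q₂ = 5000.81/6.02 = 830.699 (equivalently, work directly with expenditure since P cancels).
Midpoint %ΔQ = (5000.81 − 4663.69)/4832.25 = 0.06976; midpoint %ΔI = (82700 − 94960)/88830 = -0.13802.
η = 0.06976 / -0.13802 = -0.505.
η < 0 ⇒ inferior good.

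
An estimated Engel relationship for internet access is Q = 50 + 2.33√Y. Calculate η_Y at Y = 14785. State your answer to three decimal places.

At Y = 14785: Q = 333.313.
dQ/dY = 2.33/(2√Y) = 0.0095811 at this income.
η = (dQ/dY)·(Y/Q) = 0.0095811 × (14785/333.313) = 0.425.

0.425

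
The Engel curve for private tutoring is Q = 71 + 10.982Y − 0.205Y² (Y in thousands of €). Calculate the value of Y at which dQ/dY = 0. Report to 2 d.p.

dQ/dY = 10.982 − 0.41Y.
The good is inferior where dQ/dY < 0. Setting dQ/dY = 0 gives Y = 10.982 / 0.41 = 26.79.

26.79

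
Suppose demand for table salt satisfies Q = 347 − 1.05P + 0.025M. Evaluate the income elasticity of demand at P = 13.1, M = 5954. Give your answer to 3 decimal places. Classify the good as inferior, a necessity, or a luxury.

At P = 13.1, M = 5954: Q = 482.095.
Holding P constant, ∂Q/∂M = 0.025.
η_M = (∂Q/∂M)·(M/Q) = 0.025 × (5954/482.095) = 0.309.
Since 0 < η < 1, this is a necessity.

0.309 (necessity)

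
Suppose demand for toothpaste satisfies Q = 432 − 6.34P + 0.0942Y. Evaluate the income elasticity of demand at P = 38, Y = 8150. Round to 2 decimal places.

0.80

At P = 38, Y = 8150: Q = 958.810.
Holding P constant, ∂Q/∂Y = 0.0942.
η_Y = (∂Q/∂Y)·(Y/Q) = 0.0942 × (8150/958.810) = 0.80.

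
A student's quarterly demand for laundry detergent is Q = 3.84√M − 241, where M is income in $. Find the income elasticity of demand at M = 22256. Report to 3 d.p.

At M = 22256: Q = 331.868.
dQ/dM = 3.84/(2√M) = 0.01287 at this income.
η = (dQ/dM)·(M/Q) = 0.01287 × (22256/331.868) = 0.863.

0.863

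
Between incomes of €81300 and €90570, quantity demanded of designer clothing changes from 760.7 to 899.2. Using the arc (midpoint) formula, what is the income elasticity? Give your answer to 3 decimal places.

ΔQ = 899.2 − 760.7 = 138.5; midpoint Q̄ = (760.7 + 899.2)/2 = 829.95.
ΔI = 90570 − 81300 = 9270; midpoint Ī = (81300 + 90570)/2 = 85935.
η = (ΔQ/Q̄) ÷ (ΔI/Ī) = (138.5/829.95) ÷ (9270/85935) = 1.547.

1.547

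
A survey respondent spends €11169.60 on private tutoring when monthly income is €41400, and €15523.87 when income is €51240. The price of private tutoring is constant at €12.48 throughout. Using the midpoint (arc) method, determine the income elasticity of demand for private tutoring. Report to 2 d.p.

1.54

With a constant price, Q₁ = 11169.60/12.48 = 895.000 and Q₂ = 15523.87/12.48 = 1243.900 (equivalently, work directly with expenditure since P cancels).
Midpoint %ΔQ = (15523.87 − 11169.60)/13346.74 = 0.32624; midpoint %ΔI = (51240 − 41400)/46320 = 0.21244.
η = 0.32624 / 0.21244 = 1.54.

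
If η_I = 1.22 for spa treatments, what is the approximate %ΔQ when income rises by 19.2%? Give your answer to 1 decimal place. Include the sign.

23.4%

%ΔQ ≈ η × %ΔI = 1.22 × 19.2% = 23.4%.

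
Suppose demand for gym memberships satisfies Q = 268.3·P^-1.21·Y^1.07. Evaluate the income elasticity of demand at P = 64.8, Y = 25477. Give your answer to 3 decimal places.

1.070

For a multiplicative demand Q = A·P^α·Y^β, the income elasticity is β everywhere.
Here β = 1.07, so η = 1.070.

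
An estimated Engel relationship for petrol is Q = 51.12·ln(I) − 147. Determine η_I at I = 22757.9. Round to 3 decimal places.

0.140

At I = 22757.9: Q = 365.870.
dQ/dI = 51.12/I = 0.00224625 at this income.
η = (dQ/dI)·(I/Q) = 0.00224625 × (22757.9/365.870) = 0.140.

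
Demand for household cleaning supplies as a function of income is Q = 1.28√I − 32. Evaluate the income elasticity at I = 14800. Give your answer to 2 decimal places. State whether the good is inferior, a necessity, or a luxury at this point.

0.63 (necessity)

At I = 14800: Q = 123.719.
dQ/dI = 1.28/(2√I) = 0.00526077 at this income.
η = (dQ/dI)·(I/Q) = 0.00526077 × (14800/123.719) = 0.63.
Since 0 < η < 1, the good is a necessity.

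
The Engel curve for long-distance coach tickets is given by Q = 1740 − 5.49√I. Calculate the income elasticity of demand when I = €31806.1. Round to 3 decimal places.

At I = 31806.1: Q = 760.899.
dQ/dI = -5.49/(2√I) = -0.0153917 at this income.
η = (dQ/dI)·(I/Q) = -0.0153917 × (31806.1/760.899) = -0.643.

-0.643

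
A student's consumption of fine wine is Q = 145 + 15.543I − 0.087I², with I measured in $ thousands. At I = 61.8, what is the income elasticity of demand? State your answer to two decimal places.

At I = 61.8: Q = 773.2835.
dQ/dI = 15.543 − 0.174I = 4.78980.
η = (dQ/dI)·(I/Q) = 4.78980 × (61.8/773.2835) = 0.38.

0.38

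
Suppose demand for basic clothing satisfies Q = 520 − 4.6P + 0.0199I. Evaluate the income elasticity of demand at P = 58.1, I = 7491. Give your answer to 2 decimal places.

At P = 58.1, I = 7491: Q = 401.811.
Holding P constant, ∂Q/∂I = 0.0199.
η_I = (∂Q/∂I)·(I/Q) = 0.0199 × (7491/401.811) = 0.37.

0.37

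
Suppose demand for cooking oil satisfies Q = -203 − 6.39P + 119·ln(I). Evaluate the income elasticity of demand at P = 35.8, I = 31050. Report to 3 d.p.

0.149

At P = 35.8, I = 31050: Q = 799.097.
Holding P constant, ∂Q/∂I = 119/I = 0.00383253.
η_I = (∂Q/∂I)·(I/Q) = 0.00383253 × (31050/799.097) = 0.149.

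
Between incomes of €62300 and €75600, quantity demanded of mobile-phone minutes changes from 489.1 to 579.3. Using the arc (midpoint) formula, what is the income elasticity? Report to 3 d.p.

ΔQ = 579.3 − 489.1 = 90.2; midpoint Q̄ = (489.1 + 579.3)/2 = 534.2.
ΔI = 75600 − 62300 = 13300; midpoint Ī = (62300 + 75600)/2 = 68950.
η = (ΔQ/Q̄) ÷ (ΔI/Ī) = (90.2/534.2) ÷ (13300/68950) = 0.875.

0.875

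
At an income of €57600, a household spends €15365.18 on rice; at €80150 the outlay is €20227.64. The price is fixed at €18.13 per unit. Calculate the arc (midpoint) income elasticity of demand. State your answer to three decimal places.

0.835

With a constant price, Q₁ = 15365.18/18.13 = 847.500 and Q₂ = 20227.64/18.13 = 1115.700 (equivalently, work directly with expenditure since P cancels).
Midpoint %ΔQ = (20227.64 − 15365.18)/17796.41 = 0.27323; midpoint %ΔI = (80150 − 57600)/68875 = 0.32740.
η = 0.27323 / 0.32740 = 0.835.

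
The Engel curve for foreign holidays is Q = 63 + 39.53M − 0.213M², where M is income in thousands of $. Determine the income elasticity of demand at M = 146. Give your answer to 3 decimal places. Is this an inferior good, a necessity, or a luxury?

-2.557 (inferior good)

At M = 146: Q = 1294.0720.
dQ/dM = 39.53 − 0.426M = -22.66600.
η = (dQ/dM)·(M/Q) = -22.66600 × (146/1294.0720) = -2.557.
η < 0 ⇒ inferior good.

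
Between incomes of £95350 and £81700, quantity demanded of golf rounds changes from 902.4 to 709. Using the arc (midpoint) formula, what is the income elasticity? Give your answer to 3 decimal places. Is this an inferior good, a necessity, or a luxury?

ΔQ = 709 − 902.4 = -193.4; midpoint Q̄ = (902.4 + 709)/2 = 805.7.
ΔI = 81700 − 95350 = -13650; midpoint Ī = (95350 + 81700)/2 = 88525.
η = (ΔQ/Q̄) ÷ (ΔI/Ī) = (-193.4/805.7) ÷ (-13650/88525) = 1.557.
η > 1 ⇒ luxury.

1.557 (luxury)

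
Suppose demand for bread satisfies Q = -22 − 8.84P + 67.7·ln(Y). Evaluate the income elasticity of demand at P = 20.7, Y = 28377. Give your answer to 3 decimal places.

At P = 20.7, Y = 28377: Q = 489.163.
Holding P constant, ∂Q/∂Y = 67.7/Y = 0.00238573.
η_Y = (∂Q/∂Y)·(Y/Q) = 0.00238573 × (28377/489.163) = 0.138.

0.138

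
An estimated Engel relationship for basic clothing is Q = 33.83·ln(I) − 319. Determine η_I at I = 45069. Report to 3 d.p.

0.777

At I = 45069: Q = 43.521.
dQ/dI = 33.83/I = 0.000750627 at this income.
η = (dQ/dI)·(I/Q) = 0.000750627 × (45069/43.521) = 0.777.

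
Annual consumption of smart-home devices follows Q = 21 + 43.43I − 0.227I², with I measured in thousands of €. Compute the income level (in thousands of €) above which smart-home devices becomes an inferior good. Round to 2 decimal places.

dQ/dI = 43.43 − 0.454I.
The good is inferior where dQ/dI < 0. Setting dQ/dI = 0 gives I = 43.43 / 0.454 = 95.66.

95.66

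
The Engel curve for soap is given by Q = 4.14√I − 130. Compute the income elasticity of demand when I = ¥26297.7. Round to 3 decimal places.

At I = 26297.7: Q = 541.366.
dQ/dI = 4.14/(2√I) = 0.0127647 at this income.
η = (dQ/dI)·(I/Q) = 0.0127647 × (26297.7/541.366) = 0.620.

0.620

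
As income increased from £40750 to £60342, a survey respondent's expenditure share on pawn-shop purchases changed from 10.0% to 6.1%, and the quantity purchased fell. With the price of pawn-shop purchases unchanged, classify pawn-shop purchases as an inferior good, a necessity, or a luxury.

inferior good

Quantity demanded falls as income rises, so η < 0.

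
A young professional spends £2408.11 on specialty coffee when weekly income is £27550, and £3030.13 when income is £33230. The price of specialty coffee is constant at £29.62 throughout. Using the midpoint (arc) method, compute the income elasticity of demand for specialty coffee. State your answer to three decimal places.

1.224

With a constant price, Q₁ = 2408.11/29.62 = 81.300 and Q₂ = 3030.13/29.62 = 102.300 (equivalently, work directly with expenditure since P cancels).
Midpoint %ΔQ = (3030.13 − 2408.11)/2719.12 = 0.22876; midpoint %ΔI = (33230 − 27550)/30390 = 0.18690.
η = 0.22876 / 0.18690 = 1.224.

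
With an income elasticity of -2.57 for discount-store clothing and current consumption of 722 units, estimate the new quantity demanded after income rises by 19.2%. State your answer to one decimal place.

%ΔQ ≈ η × %ΔI = -2.57 × 19.2% = -49.344%.
New Q ≈ 722 × (1 − 0.49344) = 365.7.

365.7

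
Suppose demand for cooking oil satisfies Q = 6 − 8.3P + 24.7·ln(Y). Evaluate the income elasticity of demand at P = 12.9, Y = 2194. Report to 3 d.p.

0.278

At P = 12.9, Y = 2194: Q = 88.959.
Holding P constant, ∂Q/∂Y = 24.7/Y = 0.011258.
η_Y = (∂Q/∂Y)·(Y/Q) = 0.011258 × (2194/88.959) = 0.278.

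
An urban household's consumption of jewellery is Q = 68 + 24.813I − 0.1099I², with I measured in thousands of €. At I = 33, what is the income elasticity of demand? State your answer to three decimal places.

0.755

At I = 33: Q = 767.1479.
dQ/dI = 24.813 − 0.2198I = 17.55960.
η = (dQ/dI)·(I/Q) = 17.55960 × (33/767.1479) = 0.755.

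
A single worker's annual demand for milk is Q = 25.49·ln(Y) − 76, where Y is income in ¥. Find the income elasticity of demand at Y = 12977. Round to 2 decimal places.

At Y = 12977: Q = 165.414.
dQ/dY = 25.49/Y = 0.00196424 at this income.
η = (dQ/dY)·(Y/Q) = 0.00196424 × (12977/165.414) = 0.15.

0.15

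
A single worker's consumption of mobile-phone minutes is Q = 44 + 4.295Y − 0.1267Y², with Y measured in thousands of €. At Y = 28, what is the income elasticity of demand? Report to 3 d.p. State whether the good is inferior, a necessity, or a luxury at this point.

-1.208 (inferior good)

At Y = 28: Q = 64.9272.
dQ/dY = 4.295 − 0.2534Y = -2.80020.
η = (dQ/dY)·(Y/Q) = -2.80020 × (28/64.9272) = -1.208.
η < 0 ⇒ inferior good.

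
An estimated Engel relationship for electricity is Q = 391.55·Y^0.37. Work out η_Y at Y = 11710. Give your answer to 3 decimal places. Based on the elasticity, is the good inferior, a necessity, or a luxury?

For Q = A·Y^β the income elasticity is constant and equal to β.
Here β = 0.37, so η = 0.370.
Since 0 < η < 1, the good is a necessity.

0.370 (necessity)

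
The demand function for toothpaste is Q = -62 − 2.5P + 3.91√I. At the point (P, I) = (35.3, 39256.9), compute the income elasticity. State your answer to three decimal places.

0.620

At P = 35.3, I = 39256.9: Q = 624.452.
Holding P constant, ∂Q/∂I = 3.91/(2√I) = 0.00986708.
η_I = (∂Q/∂I)·(I/Q) = 0.00986708 × (39256.9/624.452) = 0.620.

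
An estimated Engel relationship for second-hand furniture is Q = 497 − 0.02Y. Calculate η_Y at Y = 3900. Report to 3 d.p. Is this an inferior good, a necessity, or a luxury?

-0.186 (inferior good)

At Y = 3900: Q = 419.000.
dQ/dY = −0.02.
η = (dQ/dY)·(Y/Q) = -0.02 × (3900/419.000) = -0.186.
Since η < 0, the good is an inferior good.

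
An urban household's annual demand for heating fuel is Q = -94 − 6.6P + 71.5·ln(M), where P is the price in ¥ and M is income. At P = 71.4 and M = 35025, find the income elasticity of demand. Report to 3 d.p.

0.391

At P = 71.4, M = 35025: Q = 182.923.
Holding P constant, ∂Q/∂M = 71.5/M = 0.0020414.
η_M = (∂Q/∂M)·(M/Q) = 0.0020414 × (35025/182.923) = 0.391.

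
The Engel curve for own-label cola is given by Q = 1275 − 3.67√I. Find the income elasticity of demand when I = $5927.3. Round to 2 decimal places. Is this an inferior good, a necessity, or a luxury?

-0.14 (inferior good)

At I = 5927.3: Q = 992.451.
dQ/dI = -3.67/(2√I) = -0.0238346 at this income.
η = (dQ/dI)·(I/Q) = -0.0238346 × (5927.3/992.451) = -0.14.
Since η < 0, the good is an inferior good.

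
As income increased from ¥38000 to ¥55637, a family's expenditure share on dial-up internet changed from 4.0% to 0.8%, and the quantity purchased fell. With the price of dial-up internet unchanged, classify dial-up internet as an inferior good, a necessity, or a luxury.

inferior good

Quantity demanded falls as income rises, so η < 0.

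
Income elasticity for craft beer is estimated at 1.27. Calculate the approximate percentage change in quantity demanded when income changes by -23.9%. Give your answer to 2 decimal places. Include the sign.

-30.35%

%ΔQ ≈ η × %ΔI = 1.27 × (-23.9%) = -30.35%.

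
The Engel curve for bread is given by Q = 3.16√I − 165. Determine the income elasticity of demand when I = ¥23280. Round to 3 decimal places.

0.760

At I = 23280: Q = 317.146.
dQ/dI = 3.16/(2√I) = 0.0103554 at this income.
η = (dQ/dI)·(I/Q) = 0.0103554 × (23280/317.146) = 0.760.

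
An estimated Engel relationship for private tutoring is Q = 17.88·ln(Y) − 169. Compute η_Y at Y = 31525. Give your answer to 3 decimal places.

1.103

At Y = 31525: Q = 16.211.
dQ/dY = 17.88/Y = 0.000567169 at this income.
η = (dQ/dY)·(Y/Q) = 0.000567169 × (31525/16.211) = 1.103.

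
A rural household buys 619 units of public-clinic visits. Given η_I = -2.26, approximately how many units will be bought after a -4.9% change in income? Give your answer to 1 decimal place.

687.5

%ΔQ ≈ η × %ΔI = -2.26 × (-4.9%) = 11.074%.
New Q ≈ 619 × (1 + 0.11074) = 687.5.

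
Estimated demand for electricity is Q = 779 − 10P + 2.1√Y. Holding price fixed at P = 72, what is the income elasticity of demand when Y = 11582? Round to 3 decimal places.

0.396

At P = 72, Y = 11582: Q = 285.001.
Holding P constant, ∂Q/∂Y = 2.1/(2√Y) = 0.00975658.
η_Y = (∂Q/∂Y)·(Y/Q) = 0.00975658 × (11582/285.001) = 0.396.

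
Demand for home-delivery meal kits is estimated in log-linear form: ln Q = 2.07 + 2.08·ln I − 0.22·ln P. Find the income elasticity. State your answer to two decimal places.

In a log-linear demand, the coefficient on ln I is the income elasticity.
So η = 2.08.

2.08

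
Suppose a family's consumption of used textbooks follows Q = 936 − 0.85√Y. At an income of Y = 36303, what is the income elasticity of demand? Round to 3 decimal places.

At Y = 36303: Q = 774.047.
dQ/dY = -0.85/(2√Y) = -0.00223058 at this income.
η = (dQ/dY)·(Y/Q) = -0.00223058 × (36303/774.047) = -0.105.

-0.105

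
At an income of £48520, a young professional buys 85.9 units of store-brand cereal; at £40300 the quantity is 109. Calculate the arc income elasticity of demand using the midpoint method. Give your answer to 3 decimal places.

-1.281

ΔQ = 109 − 85.9 = 23.1; midpoint Q̄ = (85.9 + 109)/2 = 97.45.
ΔI = 40300 − 48520 = -8220; midpoint Ī = (48520 + 40300)/2 = 44410.
η = (ΔQ/Q̄) ÷ (ΔI/Ī) = (23.1/97.45) ÷ (-8220/44410) = -1.281.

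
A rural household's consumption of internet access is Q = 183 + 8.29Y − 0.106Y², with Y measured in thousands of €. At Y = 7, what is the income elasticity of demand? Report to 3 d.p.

At Y = 7: Q = 235.8360.
dQ/dY = 8.29 − 0.212Y = 6.80600.
η = (dQ/dY)·(Y/Q) = 6.80600 × (7/235.8360) = 0.202.

0.202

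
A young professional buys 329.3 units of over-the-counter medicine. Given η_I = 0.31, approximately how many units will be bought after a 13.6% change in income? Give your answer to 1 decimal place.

343.2

%ΔQ ≈ η × %ΔI = 0.31 × 13.6% = 4.216%.
New Q ≈ 329.3 × (1 + 0.04216) = 343.2.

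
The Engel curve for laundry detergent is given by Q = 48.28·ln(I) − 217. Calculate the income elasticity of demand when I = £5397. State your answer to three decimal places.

0.244

At I = 5397: Q = 197.899.
dQ/dI = 48.28/I = 0.00894571 at this income.
η = (dQ/dI)·(I/Q) = 0.00894571 × (5397/197.899) = 0.244.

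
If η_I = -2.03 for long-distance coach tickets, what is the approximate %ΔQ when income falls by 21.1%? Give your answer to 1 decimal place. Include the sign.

42.8%

%ΔQ ≈ η × %ΔI = -2.03 × (-21.1%) = 42.8%.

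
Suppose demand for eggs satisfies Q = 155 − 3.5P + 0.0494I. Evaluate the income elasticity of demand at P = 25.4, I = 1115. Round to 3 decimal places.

At P = 25.4, I = 1115: Q = 121.181.
Holding P constant, ∂Q/∂I = 0.0494.
η_I = (∂Q/∂I)·(I/Q) = 0.0494 × (1115/121.181) = 0.455.

0.455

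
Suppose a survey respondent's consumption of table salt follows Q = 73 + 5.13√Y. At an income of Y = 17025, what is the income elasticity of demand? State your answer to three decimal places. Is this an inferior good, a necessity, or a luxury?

0.451 (necessity)

At Y = 17025: Q = 742.362.
dQ/dY = 5.13/(2√Y) = 0.0196582 at this income.
η = (dQ/dY)·(Y/Q) = 0.0196582 × (17025/742.362) = 0.451.
Since 0 < η < 1, the good is a necessity.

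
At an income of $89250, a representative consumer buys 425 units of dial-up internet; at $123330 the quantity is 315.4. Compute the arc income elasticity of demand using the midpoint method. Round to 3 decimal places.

-0.923

ΔQ = 315.4 − 425 = -109.6; midpoint Q̄ = (425 + 315.4)/2 = 370.2.
ΔI = 123330 − 89250 = 34080; midpoint Ī = (89250 + 123330)/2 = 106290.
η = (ΔQ/Q̄) ÷ (ΔI/Ī) = (-109.6/370.2) ÷ (34080/106290) = -0.923.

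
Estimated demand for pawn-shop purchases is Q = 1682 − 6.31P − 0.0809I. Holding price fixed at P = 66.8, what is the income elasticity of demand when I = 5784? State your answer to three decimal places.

-0.590

At P = 66.8, I = 5784: Q = 792.566.
Holding P constant, ∂Q/∂I = −0.0809.
η_I = (∂Q/∂I)·(I/Q) = -0.0809 × (5784/792.566) = -0.590.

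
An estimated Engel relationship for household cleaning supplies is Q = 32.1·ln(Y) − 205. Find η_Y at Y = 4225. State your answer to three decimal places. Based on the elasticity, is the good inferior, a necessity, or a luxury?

At Y = 4225: Q = 62.996.
dQ/dY = 32.1/Y = 0.00759763 at this income.
η = (dQ/dY)·(Y/Q) = 0.00759763 × (4225/62.996) = 0.510.
Since 0 < η < 1, the good is a necessity.

0.510 (necessity)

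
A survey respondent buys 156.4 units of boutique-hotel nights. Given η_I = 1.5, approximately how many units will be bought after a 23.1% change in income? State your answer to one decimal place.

%ΔQ ≈ η × %ΔI = 1.5 × 23.1% = 34.65%.
New Q ≈ 156.4 × (1 + 0.3465) = 210.6.

210.6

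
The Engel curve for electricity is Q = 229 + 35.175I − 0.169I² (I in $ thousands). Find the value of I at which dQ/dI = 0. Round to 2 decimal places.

104.07

dQ/dI = 35.175 − 0.338I.
The good is inferior where dQ/dI < 0. Setting dQ/dI = 0 gives I = 35.175 / 0.338 = 104.07.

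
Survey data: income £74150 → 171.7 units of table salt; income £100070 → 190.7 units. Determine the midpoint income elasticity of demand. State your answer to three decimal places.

0.352

ΔQ = 190.7 − 171.7 = 19; midpoint Q̄ = (171.7 + 190.7)/2 = 181.2.
ΔI = 100070 − 74150 = 25920; midpoint Ī = (74150 + 100070)/2 = 87110.
η = (ΔQ/Q̄) ÷ (ΔI/Ī) = (19/181.2) ÷ (25920/87110) = 0.352.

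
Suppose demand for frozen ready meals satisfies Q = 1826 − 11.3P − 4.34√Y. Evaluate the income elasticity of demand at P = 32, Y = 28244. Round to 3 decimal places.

At P = 32, Y = 28244: Q = 735.022.
Holding P constant, ∂Q/∂Y = -4.34/(2√Y) = -0.0129121.
η_Y = (∂Q/∂Y)·(Y/Q) = -0.0129121 × (28244/735.022) = -0.496.

-0.496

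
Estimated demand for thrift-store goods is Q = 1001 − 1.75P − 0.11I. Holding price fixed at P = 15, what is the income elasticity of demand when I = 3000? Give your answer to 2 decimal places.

-0.51

At P = 15, I = 3000: Q = 644.750.
Holding P constant, ∂Q/∂I = −0.11.
η_I = (∂Q/∂I)·(I/Q) = -0.11 × (3000/644.750) = -0.51.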